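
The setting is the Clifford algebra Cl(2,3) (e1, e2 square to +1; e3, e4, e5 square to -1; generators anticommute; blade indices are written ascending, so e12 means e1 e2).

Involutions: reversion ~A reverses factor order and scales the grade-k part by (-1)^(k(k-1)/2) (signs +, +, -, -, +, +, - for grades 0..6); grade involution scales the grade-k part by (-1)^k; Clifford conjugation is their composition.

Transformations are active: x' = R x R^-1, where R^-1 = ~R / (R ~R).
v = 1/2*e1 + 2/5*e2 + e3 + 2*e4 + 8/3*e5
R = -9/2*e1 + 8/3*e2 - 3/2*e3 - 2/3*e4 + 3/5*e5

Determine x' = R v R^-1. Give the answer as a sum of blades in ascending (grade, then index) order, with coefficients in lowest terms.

~R = -9/2*e1 + 8/3*e2 - 3/2*e3 - 2/3*e4 + 3/5*e5, and R ~R = 1823/75, so R^-1 = ~R / (1823/75).
R v = 1/20 - 47/15*e12 - 15/4*e13 - 26/3*e14 - 123/10*e15 + 49/15*e23 + 28/5*e24 + 1546/225*e25 - 7/3*e34 - 23/5*e35 - 134/45*e45
Answer: -3781/7292*e1 - 3546/9115*e2 - 7337/7292*e3 - 3651/1823*e4 - 29141/10938*e5


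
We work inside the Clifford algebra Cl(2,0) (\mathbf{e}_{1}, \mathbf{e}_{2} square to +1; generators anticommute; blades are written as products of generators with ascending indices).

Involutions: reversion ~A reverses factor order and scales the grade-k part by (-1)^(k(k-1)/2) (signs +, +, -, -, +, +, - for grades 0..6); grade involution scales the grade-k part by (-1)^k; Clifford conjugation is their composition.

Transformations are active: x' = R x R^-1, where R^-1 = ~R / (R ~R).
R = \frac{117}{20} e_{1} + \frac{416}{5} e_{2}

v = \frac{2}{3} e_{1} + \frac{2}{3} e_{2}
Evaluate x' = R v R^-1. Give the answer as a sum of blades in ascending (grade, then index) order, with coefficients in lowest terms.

~R = \frac{117}{20} e_{1} + \frac{416}{5} e_{2}, and R ~R = \frac{556517}{80}, so R^-1 = ~R / (\frac{556517}{80}).
R v = \frac{1781}{30} - \frac{1547}{30} e_{1} e_{2}
Answer: -\frac{27998}{49395} e_{1} + \frac{37214}{49395} e_{2}


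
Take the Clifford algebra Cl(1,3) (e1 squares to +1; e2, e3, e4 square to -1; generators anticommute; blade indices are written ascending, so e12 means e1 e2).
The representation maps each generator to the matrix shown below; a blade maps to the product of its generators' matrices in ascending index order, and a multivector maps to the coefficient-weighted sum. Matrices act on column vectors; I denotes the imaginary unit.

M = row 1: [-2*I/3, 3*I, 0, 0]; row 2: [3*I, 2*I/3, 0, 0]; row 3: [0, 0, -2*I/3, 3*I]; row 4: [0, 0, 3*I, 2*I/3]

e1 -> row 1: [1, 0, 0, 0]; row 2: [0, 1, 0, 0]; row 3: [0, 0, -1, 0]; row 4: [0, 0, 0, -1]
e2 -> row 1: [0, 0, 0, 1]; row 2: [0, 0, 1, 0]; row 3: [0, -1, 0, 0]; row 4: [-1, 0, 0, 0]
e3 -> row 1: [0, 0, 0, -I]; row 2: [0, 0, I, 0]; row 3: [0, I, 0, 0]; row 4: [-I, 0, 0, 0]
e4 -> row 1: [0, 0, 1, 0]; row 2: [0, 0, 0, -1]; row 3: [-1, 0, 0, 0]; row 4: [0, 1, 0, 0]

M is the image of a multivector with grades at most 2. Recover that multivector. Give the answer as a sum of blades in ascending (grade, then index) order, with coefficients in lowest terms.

Method: the blade images are trace-orthogonal — tr(rho(e_A) rho(e_B)^-1) = 4 if A = B and 0 otherwise — and rho(e_A)^-1 = (e_A)^2 * rho(e_A) with (e_A)^2 = +1 or -1, so the coefficient of e_A in the preimage is (e_A)^2 * tr(M rho(e_A))/4.
Nonzero projections over blades of grade <= 2: e23: (e23)^2 = -1, tr(M rho(e23)) = -8/3, coefficient 2/3; e34: (e34)^2 = -1, tr(M rho(e34)) = 12, coefficient -3. Every other blade of grade <= 2 projects to 0.
Answer: 2/3*e23 - 3*e34


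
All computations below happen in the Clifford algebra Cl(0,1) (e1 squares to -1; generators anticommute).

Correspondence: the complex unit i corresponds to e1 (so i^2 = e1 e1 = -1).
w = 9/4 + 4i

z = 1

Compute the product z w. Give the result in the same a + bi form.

In blades: z = 1, w = 9/4 + 4*e1.
Distribute z over w term by term (generator squares from the signature, products reordered to ascending indices): (1)*w = 9/4 + 4*e1.
Sum: 9/4 + 4*e1; translating back through the correspondence:
Answer: 9/4 + 4i


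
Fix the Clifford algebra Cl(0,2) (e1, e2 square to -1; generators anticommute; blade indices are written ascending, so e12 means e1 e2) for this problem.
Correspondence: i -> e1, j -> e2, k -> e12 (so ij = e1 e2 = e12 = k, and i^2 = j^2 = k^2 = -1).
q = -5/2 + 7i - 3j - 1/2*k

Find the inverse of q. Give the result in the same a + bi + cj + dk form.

In blades: q = -5/2 + 7*e1 - 3*e2 - 1/2*e12.
With qbar = -5/2 - 7*e1 + 3*e2 + 1/2*e12 (scalar fixed, mapped units negated), q qbar = 129/2 (the sum of squared coefficients), so q^-1 = qbar / (129/2) = -5/129 - 14/129*e1 + 2/43*e2 + 1/129*e12; translating back:
Answer: -5/129 - 14/129*i + 2/43*j + 1/129*k


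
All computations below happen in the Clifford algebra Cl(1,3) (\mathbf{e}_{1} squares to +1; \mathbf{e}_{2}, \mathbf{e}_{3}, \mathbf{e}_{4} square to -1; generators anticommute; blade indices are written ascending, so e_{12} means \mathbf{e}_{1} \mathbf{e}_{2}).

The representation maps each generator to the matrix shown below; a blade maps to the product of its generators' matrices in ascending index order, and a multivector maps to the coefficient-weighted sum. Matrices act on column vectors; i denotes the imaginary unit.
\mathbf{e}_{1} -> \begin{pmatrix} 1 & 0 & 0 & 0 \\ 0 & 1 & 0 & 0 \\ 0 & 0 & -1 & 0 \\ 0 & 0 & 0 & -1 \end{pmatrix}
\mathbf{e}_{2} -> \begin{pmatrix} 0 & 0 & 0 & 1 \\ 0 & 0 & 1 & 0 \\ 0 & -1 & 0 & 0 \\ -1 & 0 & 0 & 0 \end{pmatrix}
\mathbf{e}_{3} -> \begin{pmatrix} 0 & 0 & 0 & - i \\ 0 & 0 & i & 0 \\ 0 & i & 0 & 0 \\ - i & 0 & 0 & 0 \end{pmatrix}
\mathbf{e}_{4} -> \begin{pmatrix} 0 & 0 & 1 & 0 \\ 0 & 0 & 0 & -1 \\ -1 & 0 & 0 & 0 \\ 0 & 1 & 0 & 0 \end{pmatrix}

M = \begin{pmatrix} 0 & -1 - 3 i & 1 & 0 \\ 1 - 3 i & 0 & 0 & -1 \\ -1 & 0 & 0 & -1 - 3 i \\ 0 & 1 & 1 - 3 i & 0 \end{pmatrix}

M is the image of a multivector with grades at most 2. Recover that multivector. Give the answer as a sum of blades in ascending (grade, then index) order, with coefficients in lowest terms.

Method: the blade images are trace-orthogonal — tr(rho(e_A) rho(e_B)^-1) = 4 if A = B and 0 otherwise — and rho(e_A)^-1 = (e_A)^2 * rho(e_A) with (e_A)^2 = +1 or -1, so the coefficient of e_A in the preimage is (e_A)^2 * tr(M rho(e_A))/4.
Nonzero projections over blades of grade <= 2: e_{4}: (e_{4})^2 = -1, tr(M rho(e_{4})) = -4, coefficient 1; e_{24}: (e_{24})^2 = -1, tr(M rho(e_{24})) = 4, coefficient -1; e_{34}: (e_{34})^2 = -1, tr(M rho(e_{34})) = -12, coefficient 3. Every other blade of grade <= 2 projects to 0.
Answer: e_{4} - e_{24} + 3 e_{34}


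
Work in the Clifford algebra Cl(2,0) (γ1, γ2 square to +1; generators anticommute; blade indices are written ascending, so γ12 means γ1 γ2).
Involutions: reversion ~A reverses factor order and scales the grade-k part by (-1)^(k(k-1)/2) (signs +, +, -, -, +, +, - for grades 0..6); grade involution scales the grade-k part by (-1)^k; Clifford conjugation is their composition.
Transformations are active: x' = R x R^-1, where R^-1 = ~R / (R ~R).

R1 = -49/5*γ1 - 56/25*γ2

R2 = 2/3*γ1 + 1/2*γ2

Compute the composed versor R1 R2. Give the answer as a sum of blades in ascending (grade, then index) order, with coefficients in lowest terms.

Distribute over the terms of R1 (each basis-blade product reordered to ascending indices, repeated generators contracted through their squares):
(-49/5*γ1) R2 = -98/15 - 49/10*γ12
(-56/25*γ2) R2 = -28/25 + 112/75*γ12
Summing the partial products and collecting blades:
Answer: -574/75 - 511/150*γ12


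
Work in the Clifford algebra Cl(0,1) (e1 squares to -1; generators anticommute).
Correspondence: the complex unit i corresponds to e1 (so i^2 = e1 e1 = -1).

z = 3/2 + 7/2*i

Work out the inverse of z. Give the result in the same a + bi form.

In blades: z = 3/2 + 7/2*e1.
With qbar = 3/2 - 7/2*e1 (scalar fixed, mapped units negated), z qbar = 29/2 (the sum of squared coefficients), so z^-1 = qbar / (29/2) = 3/29 - 7/29*e1; translating back:
Answer: 3/29 - 7/29*i


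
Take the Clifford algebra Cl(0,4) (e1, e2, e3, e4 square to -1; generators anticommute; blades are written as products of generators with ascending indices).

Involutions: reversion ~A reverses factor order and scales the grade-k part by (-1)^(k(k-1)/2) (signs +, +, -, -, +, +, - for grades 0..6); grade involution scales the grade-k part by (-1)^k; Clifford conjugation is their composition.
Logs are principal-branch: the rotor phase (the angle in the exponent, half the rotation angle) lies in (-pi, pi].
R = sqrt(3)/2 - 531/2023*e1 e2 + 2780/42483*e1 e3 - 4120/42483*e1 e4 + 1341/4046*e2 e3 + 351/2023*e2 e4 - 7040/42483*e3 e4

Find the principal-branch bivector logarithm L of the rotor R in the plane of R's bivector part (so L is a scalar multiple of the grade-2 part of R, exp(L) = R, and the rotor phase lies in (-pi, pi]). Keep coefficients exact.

The scalar part of R is sqrt(3)/2, which pins the rotor phase on the principal branch; dividing the bivector part by the sine of that phase recovers the unit plane, and L is the phase times that plane.
Concretely: cos(phase) = sqrt(3)/2 gives phase = ±pi/6, and since phase/sin(phase) is even the sign is immaterial: L = (phase/sin(phase)) * <R>_2 = (pi/3) * <R>_2.
Answer: -177*pi/2023*e1 e2 + 2780*pi/127449*e1 e3 - 4120*pi/127449*e1 e4 + 447*pi/4046*e2 e3 + 117*pi/2023*e2 e4 - 7040*pi/127449*e3 e4


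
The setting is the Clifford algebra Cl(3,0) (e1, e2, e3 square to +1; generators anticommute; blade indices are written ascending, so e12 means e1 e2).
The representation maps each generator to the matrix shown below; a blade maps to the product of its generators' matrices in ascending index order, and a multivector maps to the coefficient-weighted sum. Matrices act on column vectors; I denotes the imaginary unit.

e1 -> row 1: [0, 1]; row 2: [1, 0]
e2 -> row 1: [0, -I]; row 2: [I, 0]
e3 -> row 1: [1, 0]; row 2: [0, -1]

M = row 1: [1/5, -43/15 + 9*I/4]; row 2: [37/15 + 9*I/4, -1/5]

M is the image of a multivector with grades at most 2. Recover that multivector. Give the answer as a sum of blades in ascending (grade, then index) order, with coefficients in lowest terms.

Method: 1, rho(e1), rho(e2), rho(e3) form a trace-orthogonal basis of the 2x2 complex matrices (tr(X Y) = 2 if X = Y, else 0), so M = m0*1 + m1*rho(e1) + m2*rho(e2) + m3*rho(e3) with m0 = tr(M)/2 = 0, m1 = tr(M rho(e1))/2 = -1/5 + 9*I/4, m2 = tr(M rho(e2))/2 = -8*I/3, m3 = tr(M rho(e3))/2 = 1/5.
Multiplying table entries, the bivector images are rho(e12) = I*rho(e3), rho(e13) = -I*rho(e2), rho(e23) = I*rho(e1); with real blade coefficients the real parts of m0..m3 are the coefficients of 1, e1, e2, e3 and the imaginary parts give the bivectors (e23: Im m1, e13: -Im m2, e12: Im m3).
Answer: -1/5*e1 + 1/5*e3 + 8/3*e13 + 9/4*e23


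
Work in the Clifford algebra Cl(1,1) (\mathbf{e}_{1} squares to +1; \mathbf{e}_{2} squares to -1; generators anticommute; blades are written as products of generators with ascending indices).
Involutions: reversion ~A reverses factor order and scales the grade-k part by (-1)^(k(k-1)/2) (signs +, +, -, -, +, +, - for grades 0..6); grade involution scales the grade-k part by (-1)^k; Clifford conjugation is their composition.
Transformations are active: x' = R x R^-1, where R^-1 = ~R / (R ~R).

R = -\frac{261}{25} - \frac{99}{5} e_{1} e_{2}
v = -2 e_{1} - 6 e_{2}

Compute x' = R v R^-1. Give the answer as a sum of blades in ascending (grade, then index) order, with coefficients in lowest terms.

~R = -\frac{261}{25} + \frac{99}{5} e_{1} e_{2}, and R ~R = -\frac{176904}{625}, so R^-1 = ~R / (-\frac{176904}{625}).
R v = -\frac{2448}{25} e_{1} + \frac{576}{25} e_{2}
Answer: -\frac{1426}{273} e_{1} + \frac{2102}{273} e_{2}


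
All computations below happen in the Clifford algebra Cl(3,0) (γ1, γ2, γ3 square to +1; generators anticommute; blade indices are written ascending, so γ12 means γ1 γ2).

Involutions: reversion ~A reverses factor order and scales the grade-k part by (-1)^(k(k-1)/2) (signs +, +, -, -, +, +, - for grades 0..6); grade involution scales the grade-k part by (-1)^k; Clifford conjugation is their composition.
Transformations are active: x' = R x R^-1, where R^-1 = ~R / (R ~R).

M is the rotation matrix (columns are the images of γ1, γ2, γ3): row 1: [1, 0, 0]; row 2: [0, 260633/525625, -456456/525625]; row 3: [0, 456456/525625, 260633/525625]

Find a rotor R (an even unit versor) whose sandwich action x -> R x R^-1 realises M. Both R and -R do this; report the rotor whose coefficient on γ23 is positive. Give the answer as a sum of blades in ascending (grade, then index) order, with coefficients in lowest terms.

Method: write R = a + b12*γ12 + b13*γ13 + b23*γ23 with a^2 + b12^2 + b13^2 + b23^2 = 1 (so R^-1 = ~R). Expanding the columns R e_j ~R gives tr M = 4a^2 - 1 and, from the antisymmetric part, M21 - M12 = -4a*b12, M13 - M31 = 4a*b13, M32 - M23 = -4a*b23.
Here tr M = 1046891/525625, so a^2 = (1 + tr M)/4 = 393129/525625 and a = ±627/725. Taking a = 627/725: M21 - M12 = 0, M13 - M31 = 0, M32 - M23 = 912912/525625, giving b12 = 0, b13 = 0, b23 = -364/725, i.e. R = 627/725 - 364/725*γ23.
Its γ23 coefficient is negative, so report the other preimage -R.
Answer: -627/725 + 364/725*γ23. Why the constraint matters: R and -R act identically through the sandwich — M has trace 1046891/525625 either way — so only the sign condition on γ23 picks one of the two preimages.


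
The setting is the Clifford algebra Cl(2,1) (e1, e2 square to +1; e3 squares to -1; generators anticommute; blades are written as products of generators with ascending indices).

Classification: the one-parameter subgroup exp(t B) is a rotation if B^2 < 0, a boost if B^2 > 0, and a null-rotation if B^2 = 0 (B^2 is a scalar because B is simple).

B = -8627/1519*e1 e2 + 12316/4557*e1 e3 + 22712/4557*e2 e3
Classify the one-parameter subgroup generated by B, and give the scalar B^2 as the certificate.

B^2 term by term: the squares give (-8627/1519)^2*(e1 e2)^2 + (12316/4557)^2*(e1 e3)^2 + (22712/4557)^2*(e2 e3)^2 = 74425129/2307361*(-1) + 151683856/20766249*(+1) + 515834944/20766249*(+1) = -1/9 (each basis 2-blade squares to minus the product of its generators' squares); cross terms between blades sharing an index anticommute and cancel. So B^2 = -1/9.
Answer: rotation, certificate B^2 = -1/9. Key observation: B^2 = -1/9 is a conjugation invariant, so its sign decides the class regardless of the surface form of B.


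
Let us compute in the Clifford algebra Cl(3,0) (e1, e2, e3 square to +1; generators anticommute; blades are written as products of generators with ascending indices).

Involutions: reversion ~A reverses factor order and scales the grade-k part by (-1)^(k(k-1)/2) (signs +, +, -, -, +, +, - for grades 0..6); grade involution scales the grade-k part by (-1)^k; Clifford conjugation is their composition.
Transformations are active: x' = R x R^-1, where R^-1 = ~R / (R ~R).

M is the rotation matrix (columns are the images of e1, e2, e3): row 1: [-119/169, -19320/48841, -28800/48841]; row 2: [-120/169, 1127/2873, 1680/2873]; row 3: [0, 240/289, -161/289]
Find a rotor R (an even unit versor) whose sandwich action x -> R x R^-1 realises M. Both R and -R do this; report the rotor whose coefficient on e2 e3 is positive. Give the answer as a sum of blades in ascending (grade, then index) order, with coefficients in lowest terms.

Method: write R = a + b12*e1 e2 + b13*e1 e3 + b23*e2 e3 with a^2 + b12^2 + b13^2 + b23^2 = 1 (so R^-1 = ~R). Expanding the columns R e_j ~R gives tr M = 4a^2 - 1 and, from the antisymmetric part, M21 - M12 = -4a*b12, M13 - M31 = 4a*b13, M32 - M23 = -4a*b23.
Here tr M = -42441/48841, so a^2 = (1 + tr M)/4 = 1600/48841 and a = ±40/221. Taking a = 40/221: M21 - M12 = -15360/48841, M13 - M31 = -28800/48841, M32 - M23 = 12000/48841, giving b12 = 96/221, b13 = -180/221, b23 = -75/221, i.e. R = 40/221 + 96/221*e1 e2 - 180/221*e1 e3 - 75/221*e2 e3.
Its e2 e3 coefficient is negative, so report the other preimage -R.
Answer: -40/221 - 96/221*e1 e2 + 180/221*e1 e3 + 75/221*e2 e3. Why the constraint matters: R and -R act identically through the sandwich — M has trace -42441/48841 either way — so only the sign condition on e2 e3 picks one of the two preimages.


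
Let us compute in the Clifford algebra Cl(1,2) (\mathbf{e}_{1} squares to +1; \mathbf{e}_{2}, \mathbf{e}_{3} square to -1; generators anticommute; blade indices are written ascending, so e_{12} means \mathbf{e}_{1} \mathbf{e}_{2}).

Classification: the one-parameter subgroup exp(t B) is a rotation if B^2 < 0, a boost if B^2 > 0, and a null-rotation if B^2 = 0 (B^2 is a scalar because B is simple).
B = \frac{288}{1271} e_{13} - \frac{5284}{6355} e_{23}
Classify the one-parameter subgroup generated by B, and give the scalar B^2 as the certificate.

B^2 term by term: the squares give (\frac{288}{1271})^2*(e_{13})^2 + (-\frac{5284}{6355})^2*(e_{23})^2 = \frac{82944}{1615441}*(+1) + \frac{27920656}{40386025}*(-1) = -\frac{16}{25} (each basis 2-blade squares to minus the product of its generators' squares); cross terms between blades sharing an index anticommute and cancel. So B^2 = -\frac{16}{25}.
Answer: rotation, certificate B^2 = -\frac{16}{25}. B^2 = -\frac{16}{25} is basis-independent, so its sign is the whole story.


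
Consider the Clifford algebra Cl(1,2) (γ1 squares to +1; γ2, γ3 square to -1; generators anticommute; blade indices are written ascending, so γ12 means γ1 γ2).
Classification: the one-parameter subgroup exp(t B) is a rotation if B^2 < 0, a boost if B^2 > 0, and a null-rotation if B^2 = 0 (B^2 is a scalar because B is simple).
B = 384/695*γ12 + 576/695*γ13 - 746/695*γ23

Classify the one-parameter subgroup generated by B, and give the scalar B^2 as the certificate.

B^2 term by term: the squares give (384/695)^2*(γ12)^2 + (576/695)^2*(γ13)^2 + (-746/695)^2*(γ23)^2 = 147456/483025*(+1) + 331776/483025*(+1) + 556516/483025*(-1) = -4/25 (each basis 2-blade squares to minus the product of its generators' squares); cross terms between blades sharing an index anticommute and cancel. So B^2 = -4/25.
Answer: rotation, certificate B^2 = -4/25. B^2 = -4/25 is basis-independent, so its sign is the whole story.


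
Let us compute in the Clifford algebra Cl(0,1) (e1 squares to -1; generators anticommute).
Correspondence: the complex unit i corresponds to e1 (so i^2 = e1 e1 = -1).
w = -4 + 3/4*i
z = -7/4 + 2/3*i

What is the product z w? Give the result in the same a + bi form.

In blades: z = -7/4 + 2/3*e1, w = -4 + 3/4*e1.
Distribute z over w term by term (generator squares from the signature, products reordered to ascending indices): (-7/4)*w = 7 - 21/16*e1; (2/3*e1)*w = -1/2 - 8/3*e1.
Sum: 13/2 - 191/48*e1; translating back through the correspondence:
Answer: 13/2 - 191/48*i


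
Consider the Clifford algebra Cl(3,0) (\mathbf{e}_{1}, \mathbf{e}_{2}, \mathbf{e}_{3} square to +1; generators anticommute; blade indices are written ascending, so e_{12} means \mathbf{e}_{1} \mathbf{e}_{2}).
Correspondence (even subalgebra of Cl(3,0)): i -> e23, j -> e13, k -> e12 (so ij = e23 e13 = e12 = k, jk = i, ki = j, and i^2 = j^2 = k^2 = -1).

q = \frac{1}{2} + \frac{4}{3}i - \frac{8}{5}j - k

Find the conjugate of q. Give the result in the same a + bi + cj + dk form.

In blades: q = \frac{1}{2} - e_{12} - \frac{8}{5} e_{13} + \frac{4}{3} e_{23}.
Quaternion conjugation is reversion on the even subalgebra: the scalar is fixed and every grade-2 blade flips sign, giving \frac{1}{2} + e_{12} + \frac{8}{5} e_{13} - \frac{4}{3} e_{23}; translating back:
Answer: \frac{1}{2} - \frac{4}{3}i + \frac{8}{5}j + k


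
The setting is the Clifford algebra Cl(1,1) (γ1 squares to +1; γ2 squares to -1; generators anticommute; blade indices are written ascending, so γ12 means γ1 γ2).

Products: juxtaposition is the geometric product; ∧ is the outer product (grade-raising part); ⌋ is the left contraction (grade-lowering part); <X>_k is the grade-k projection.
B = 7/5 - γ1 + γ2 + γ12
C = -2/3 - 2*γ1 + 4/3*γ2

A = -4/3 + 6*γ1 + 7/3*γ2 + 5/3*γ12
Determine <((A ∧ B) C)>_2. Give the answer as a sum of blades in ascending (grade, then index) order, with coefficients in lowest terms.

step 1: -28/15 + 146/15*γ1 + 29/15*γ2 + 28/3*γ12
step 2: -104/5 - 76/5*γ1 + 134/9*γ2 + 478/45*γ12
step 3: 478/45*γ12
Answer: 478/45*γ12


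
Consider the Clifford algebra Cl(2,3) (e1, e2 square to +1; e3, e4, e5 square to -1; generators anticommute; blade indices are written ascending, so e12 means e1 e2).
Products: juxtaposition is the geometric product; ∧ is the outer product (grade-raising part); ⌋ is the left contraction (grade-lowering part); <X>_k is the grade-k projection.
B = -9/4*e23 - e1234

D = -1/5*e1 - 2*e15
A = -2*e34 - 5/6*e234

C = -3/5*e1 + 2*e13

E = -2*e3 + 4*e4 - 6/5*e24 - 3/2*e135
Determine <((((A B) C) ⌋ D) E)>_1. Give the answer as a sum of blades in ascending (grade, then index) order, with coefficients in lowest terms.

step 1: 5/6*e1 + 15/8*e4 - 2*e12 + 9/2*e24
step 2: -1/2 - 6/5*e2 + 5/3*e3 + 9/8*e14 + 4*e23 - 27/10*e124 + 15/4*e134 - 9*e1234
step 3: 1/10*e1 + e15
step 4: 3/2*e3 - 1/5*e13 + 2/5*e14 - 3/20*e35 - 3/25*e124 + 2*e135 - 4*e145 - 6/5*e1245
step 5: 3/2*e3
Answer: 3/2*e3


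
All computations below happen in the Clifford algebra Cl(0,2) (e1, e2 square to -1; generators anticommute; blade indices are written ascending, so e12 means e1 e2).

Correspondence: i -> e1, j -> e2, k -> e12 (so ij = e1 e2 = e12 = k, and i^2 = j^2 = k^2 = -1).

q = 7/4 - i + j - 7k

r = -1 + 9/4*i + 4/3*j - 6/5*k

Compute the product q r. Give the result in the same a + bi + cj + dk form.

In blades: q = 7/4 - e1 + e2 - 7*e12, r = -1 + 9/4*e1 + 4/3*e2 - 6/5*e12.
Distribute q over r term by term (generator squares from the signature, products reordered to ascending indices): (7/4)*r = -7/4 + 63/16*e1 + 7/3*e2 - 21/10*e12; (-e1)*r = 9/4 + e1 - 6/5*e2 - 4/3*e12; (e2)*r = -4/3 - 6/5*e1 - e2 - 9/4*e12; (-7*e12)*r = -42/5 + 28/3*e1 - 63/4*e2 + 7*e12.
Sum: -277/30 + 3137/240*e1 - 937/60*e2 + 79/60*e12; translating back through the correspondence:
Answer: -277/30 + 3137/240*i - 937/60*j + 79/60*k


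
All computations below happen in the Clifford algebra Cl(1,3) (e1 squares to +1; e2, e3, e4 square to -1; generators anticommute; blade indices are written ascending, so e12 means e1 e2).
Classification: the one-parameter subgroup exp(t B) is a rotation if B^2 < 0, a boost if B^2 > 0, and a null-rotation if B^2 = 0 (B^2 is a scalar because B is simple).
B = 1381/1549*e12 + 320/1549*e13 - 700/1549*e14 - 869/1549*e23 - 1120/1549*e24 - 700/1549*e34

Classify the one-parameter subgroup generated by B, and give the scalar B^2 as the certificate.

B^2 term by term: the squares give (1381/1549)^2*(e12)^2 + (320/1549)^2*(e13)^2 + (-700/1549)^2*(e14)^2 + (-869/1549)^2*(e23)^2 + (-1120/1549)^2*(e24)^2 + (-700/1549)^2*(e34)^2 = 1907161/2399401*(+1) + 102400/2399401*(+1) + 490000/2399401*(+1) + 755161/2399401*(-1) + 1254400/2399401*(-1) + 490000/2399401*(-1) = 0 (each basis 2-blade squares to minus the product of its generators' squares); cross terms between blades sharing an index anticommute and cancel; the commuting (index-disjoint) pairs give grade-4 terms 2*c*c'*(blade product), which cancel blade by blade — e1234: -1933400/2399401 + 716800/2399401 + 1216600/2399401 = 0 — confirming B is simple. So B^2 = 0.
Answer: null-rotation, certificate B^2 = 0. One invariant decides it: the square 0 survives every conjugation, and its sign is exactly the classification.


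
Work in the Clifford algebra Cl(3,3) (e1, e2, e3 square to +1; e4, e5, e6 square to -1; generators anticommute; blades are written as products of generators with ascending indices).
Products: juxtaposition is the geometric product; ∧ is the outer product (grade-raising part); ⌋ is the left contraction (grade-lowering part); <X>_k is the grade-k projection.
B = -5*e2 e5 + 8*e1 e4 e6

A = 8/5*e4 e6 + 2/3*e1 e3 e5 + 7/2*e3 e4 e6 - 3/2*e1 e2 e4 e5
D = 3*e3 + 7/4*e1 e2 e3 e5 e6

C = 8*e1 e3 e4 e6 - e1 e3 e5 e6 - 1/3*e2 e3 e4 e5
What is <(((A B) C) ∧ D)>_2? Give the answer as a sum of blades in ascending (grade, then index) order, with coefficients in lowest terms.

step 1: -64/5*e1 + 28*e1 e3 - 15/2*e1 e4 + 10/3*e1 e2 e3 + 12*e2 e5 e6 + 8*e2 e4 e5 e6 - 16/3*e3 e4 e5 e6 - 35/2*e2 e3 e4 e5 e6
step 2: 35/6*e6 + 16/3*e1 e4 + 128/3*e1 e5 + 16/9*e2 e6 + 188/3*e3 e6 - 224*e4 e6 + 28*e5 e6 - 12*e1 e2 e3 - 35/2*e1 e2 e4 - 140*e1 e2 e5 + 10/9*e1 e4 e5 + 80/3*e2 e4 e6 - 10/3*e2 e5 e6 - 532/5*e3 e4 e6 + 64/5*e3 e5 e6 - 8*e1 e2 e3 e4 - 133/2*e1 e2 e3 e5 + 28/3*e1 e2 e4 e5 + 15/2*e3 e4 e5 e6 + 1504/15*e1 e2 e3 e4 e5
step 3: -35/2*e3 e6 - 16*e1 e3 e4 - 128*e1 e3 e5 - 16/3*e2 e3 e6 - 672*e3 e4 e6 + 84*e3 e5 e6 + 105/2*e1 e2 e3 e4 + 420*e1 e2 e3 e5 + 10/3*e1 e3 e4 e5 + 80*e2 e3 e4 e6 - 10*e2 e3 e5 e6 + 28*e1 e2 e3 e4 e5
step 4: -35/2*e3 e6
Answer: -35/2*e3 e6


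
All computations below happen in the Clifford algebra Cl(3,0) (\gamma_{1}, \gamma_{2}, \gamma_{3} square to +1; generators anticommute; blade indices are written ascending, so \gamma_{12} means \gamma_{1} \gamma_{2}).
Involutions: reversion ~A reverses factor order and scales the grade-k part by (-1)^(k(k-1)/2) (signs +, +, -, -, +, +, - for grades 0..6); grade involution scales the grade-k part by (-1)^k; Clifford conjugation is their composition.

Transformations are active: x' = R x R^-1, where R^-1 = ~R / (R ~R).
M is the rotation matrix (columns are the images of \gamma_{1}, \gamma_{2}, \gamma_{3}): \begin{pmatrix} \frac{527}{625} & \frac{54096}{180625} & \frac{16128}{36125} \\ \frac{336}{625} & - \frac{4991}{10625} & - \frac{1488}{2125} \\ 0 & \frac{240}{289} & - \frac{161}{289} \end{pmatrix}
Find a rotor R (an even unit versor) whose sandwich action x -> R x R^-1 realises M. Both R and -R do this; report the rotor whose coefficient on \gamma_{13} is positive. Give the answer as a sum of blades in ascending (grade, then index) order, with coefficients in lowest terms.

Method: write R = a + b12*\gamma_{12} + b13*\gamma_{13} + b23*\gamma_{23} with a^2 + b12^2 + b13^2 + b23^2 = 1 (so R^-1 = ~R). Expanding the columns R e_j ~R gives tr M = 4a^2 - 1 and, from the antisymmetric part, M21 - M12 = -4a*b12, M13 - M31 = 4a*b13, M32 - M23 = -4a*b23.
Here tr M = -\frac{33169}{180625}, so a^2 = (1 + tr M)/4 = \frac{36864}{180625} and a = ±\frac{192}{425}. Taking a = \frac{192}{425}: M21 - M12 = \frac{43008}{180625}, M13 - M31 = \frac{16128}{36125}, M32 - M23 = \frac{55296}{36125}, giving b12 = -\frac{56}{425}, b13 = \frac{21}{85}, b23 = -\frac{72}{85}, i.e. R = \frac{192}{425} - \frac{56}{425} \gamma_{12} + \frac{21}{85} \gamma_{13} - \frac{72}{85} \gamma_{23}.
Its \gamma_{13} coefficient is already positive.
Answer: \frac{192}{425} - \frac{56}{425} \gamma_{12} + \frac{21}{85} \gamma_{13} - \frac{72}{85} \gamma_{23}. Note: both R and -R realise this M (trace -\frac{33169}{180625}); the covering map identifies them, and the \gamma_{13}-coefficient sign is the tie-breaker.


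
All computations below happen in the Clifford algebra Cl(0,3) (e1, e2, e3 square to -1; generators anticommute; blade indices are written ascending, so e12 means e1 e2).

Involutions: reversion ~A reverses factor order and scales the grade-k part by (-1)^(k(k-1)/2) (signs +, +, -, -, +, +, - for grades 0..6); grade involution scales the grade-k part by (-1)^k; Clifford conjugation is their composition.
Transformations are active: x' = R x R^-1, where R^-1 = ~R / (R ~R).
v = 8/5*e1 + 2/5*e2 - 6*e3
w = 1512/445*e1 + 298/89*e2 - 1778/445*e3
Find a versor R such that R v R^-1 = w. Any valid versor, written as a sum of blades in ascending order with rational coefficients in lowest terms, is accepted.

Take R = v + w = 2224/445*e1 + 1668/445*e2 - 4448/445*e3. Because q(v) = q(w) = -968/25, conjugation by R sends v exactly to w.
Answer: 2224/445*e1 + 1668/445*e2 - 4448/445*e3


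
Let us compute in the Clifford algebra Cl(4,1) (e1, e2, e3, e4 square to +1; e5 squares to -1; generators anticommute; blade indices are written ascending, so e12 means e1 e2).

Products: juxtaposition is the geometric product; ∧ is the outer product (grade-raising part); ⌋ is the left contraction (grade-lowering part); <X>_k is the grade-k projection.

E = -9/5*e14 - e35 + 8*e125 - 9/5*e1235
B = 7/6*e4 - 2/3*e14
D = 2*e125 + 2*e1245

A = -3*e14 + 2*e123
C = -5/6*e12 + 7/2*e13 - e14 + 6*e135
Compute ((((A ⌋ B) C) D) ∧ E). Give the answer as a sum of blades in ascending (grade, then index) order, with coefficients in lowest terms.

step 1: -2
step 2: 5/3*e12 - 7*e13 + 2*e14 - 12*e135
step 3: -10/3*e5 + 24*e23 + 4*e25 - 10/3*e45 - 24*e234 - 14*e235 + 4*e245 - 14*e2345
step 4: 6*e145 - 216/5*e1234 + 36/5*e1245 + 126/5*e12345
Answer: 6*e145 - 216/5*e1234 + 36/5*e1245 + 126/5*e12345


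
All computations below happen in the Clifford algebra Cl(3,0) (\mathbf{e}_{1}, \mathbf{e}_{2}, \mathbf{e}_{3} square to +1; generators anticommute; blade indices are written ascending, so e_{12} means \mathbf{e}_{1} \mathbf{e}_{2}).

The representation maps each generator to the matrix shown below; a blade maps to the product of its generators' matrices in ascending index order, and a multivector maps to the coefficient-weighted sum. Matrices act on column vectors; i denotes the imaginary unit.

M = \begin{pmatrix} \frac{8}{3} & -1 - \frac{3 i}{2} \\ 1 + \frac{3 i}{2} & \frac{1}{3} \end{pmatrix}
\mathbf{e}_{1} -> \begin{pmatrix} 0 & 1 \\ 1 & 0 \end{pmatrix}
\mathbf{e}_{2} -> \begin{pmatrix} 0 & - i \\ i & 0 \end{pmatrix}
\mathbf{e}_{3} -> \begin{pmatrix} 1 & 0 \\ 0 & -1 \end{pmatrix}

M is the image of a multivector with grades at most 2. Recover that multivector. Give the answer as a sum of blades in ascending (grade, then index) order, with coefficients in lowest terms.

Method: 1, rho(e_{1}), rho(e_{2}), rho(e_{3}) form a trace-orthogonal basis of the 2x2 complex matrices (tr(X Y) = 2 if X = Y, else 0), so M = m0*1 + m1*rho(e_{1}) + m2*rho(e_{2}) + m3*rho(e_{3}) with m0 = tr(M)/2 = \frac{3}{2}, m1 = tr(M rho(e_{1}))/2 = 0, m2 = tr(M rho(e_{2}))/2 = \frac{3}{2} - i, m3 = tr(M rho(e_{3}))/2 = \frac{7}{6}.
Multiplying table entries, the bivector images are rho(e_{12}) = i*rho(e_{3}), rho(e_{13}) = -i*rho(e_{2}), rho(e_{23}) = i*rho(e_{1}); with real blade coefficients the real parts of m0..m3 are the coefficients of 1, e_{1}, e_{2}, e_{3} and the imaginary parts give the bivectors (e_{23}: Im m1, e_{13}: -Im m2, e_{12}: Im m3).
Answer: \frac{3}{2} + \frac{3}{2} e_{2} + \frac{7}{6} e_{3} + e_{13}


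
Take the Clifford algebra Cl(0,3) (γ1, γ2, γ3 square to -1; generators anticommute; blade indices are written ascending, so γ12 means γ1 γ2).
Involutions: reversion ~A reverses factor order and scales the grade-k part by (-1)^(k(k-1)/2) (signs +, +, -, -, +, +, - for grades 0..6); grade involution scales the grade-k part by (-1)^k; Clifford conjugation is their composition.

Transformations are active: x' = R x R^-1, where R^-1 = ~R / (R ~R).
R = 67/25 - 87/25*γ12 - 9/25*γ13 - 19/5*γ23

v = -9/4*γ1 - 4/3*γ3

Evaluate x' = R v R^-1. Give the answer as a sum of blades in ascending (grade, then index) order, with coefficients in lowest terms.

~R = 67/25 + 87/25*γ12 + 9/25*γ13 + 19/5*γ23, and R ~R = 21164/625, so R^-1 = ~R / (21164/625).
R v = -651/100*γ1 + 829/300*γ2 - 829/300*γ3 + 1319/100*γ123
Answer: -1417/814*γ1 + 1753/2442*γ2 - 2955/1628*γ3


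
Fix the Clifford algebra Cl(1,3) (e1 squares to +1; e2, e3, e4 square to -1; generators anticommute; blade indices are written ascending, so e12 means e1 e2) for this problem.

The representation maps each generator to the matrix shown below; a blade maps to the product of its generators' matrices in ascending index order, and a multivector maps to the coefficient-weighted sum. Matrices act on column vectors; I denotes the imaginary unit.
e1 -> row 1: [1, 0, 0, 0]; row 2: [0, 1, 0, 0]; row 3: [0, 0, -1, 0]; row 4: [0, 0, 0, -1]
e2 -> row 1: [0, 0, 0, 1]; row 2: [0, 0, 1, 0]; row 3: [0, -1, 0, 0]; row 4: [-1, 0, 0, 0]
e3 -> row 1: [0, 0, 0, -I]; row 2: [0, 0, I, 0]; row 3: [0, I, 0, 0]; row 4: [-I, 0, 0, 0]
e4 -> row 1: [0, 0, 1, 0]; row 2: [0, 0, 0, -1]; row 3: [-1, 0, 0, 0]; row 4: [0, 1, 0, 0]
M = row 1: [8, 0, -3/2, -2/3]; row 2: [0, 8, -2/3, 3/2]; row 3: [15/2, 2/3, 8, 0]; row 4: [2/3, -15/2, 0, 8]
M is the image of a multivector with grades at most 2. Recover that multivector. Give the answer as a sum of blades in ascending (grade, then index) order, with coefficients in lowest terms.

Method: the blade images are trace-orthogonal — tr(rho(e_A) rho(e_B)^-1) = 4 if A = B and 0 otherwise — and rho(e_A)^-1 = (e_A)^2 * rho(e_A) with (e_A)^2 = +1 or -1, so the coefficient of e_A in the preimage is (e_A)^2 * tr(M rho(e_A))/4.
Nonzero projections over blades of grade <= 2: 1: (1)^2 = +1, tr(M 1) = 32, coefficient 8; e2: (e2)^2 = -1, tr(M rho(e2)) = 8/3, coefficient -2/3; e4: (e4)^2 = -1, tr(M rho(e4)) = 18, coefficient -9/2; e14: (e14)^2 = +1, tr(M rho(e14)) = 12, coefficient 3. Every other blade of grade <= 2 projects to 0.
Answer: 8 - 2/3*e2 - 9/2*e4 + 3*e14


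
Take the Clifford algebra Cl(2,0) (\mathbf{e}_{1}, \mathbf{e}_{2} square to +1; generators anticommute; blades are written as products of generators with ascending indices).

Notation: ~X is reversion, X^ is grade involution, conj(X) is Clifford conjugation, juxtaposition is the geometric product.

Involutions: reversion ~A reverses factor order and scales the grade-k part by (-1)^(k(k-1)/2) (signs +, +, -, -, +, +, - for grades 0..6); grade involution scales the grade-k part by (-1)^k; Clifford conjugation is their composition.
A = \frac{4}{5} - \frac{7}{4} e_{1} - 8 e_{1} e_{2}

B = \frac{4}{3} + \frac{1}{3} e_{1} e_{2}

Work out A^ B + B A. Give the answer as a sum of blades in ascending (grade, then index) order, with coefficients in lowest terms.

first term: \frac{56}{15} + \frac{7}{3} e_{1} + \frac{7}{12} e_{2} - \frac{52}{5} e_{1} e_{2}
second term: \frac{56}{15} - \frac{7}{3} e_{1} + \frac{7}{12} e_{2} - \frac{52}{5} e_{1} e_{2}
Answer: \frac{112}{15} + \frac{7}{6} e_{2} - \frac{104}{5} e_{1} e_{2}


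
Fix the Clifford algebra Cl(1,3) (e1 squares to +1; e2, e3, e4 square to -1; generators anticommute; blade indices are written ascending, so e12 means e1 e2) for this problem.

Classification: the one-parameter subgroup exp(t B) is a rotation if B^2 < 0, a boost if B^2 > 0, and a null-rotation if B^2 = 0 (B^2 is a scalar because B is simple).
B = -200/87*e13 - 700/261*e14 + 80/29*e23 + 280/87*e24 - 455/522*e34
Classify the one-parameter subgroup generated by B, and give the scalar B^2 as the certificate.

B^2 term by term: the squares give (-200/87)^2*(e13)^2 + (-700/261)^2*(e14)^2 + (80/29)^2*(e23)^2 + (280/87)^2*(e24)^2 + (-455/522)^2*(e34)^2 = 40000/7569*(+1) + 490000/68121*(+1) + 6400/841*(-1) + 78400/7569*(-1) + 207025/272484*(-1) = -25/4 (each basis 2-blade squares to minus the product of its generators' squares); cross terms between blades sharing an index anticommute and cancel; the commuting (index-disjoint) pairs give grade-4 terms 2*c*c'*(blade product), which cancel blade by blade — e1234: 112000/7569 - 112000/7569 = 0 — confirming B is simple. So B^2 = -25/4.
Answer: rotation, certificate B^2 = -25/4. Because -25/4 is invariant under every versor sandwich, the classification follows from its sign alone.


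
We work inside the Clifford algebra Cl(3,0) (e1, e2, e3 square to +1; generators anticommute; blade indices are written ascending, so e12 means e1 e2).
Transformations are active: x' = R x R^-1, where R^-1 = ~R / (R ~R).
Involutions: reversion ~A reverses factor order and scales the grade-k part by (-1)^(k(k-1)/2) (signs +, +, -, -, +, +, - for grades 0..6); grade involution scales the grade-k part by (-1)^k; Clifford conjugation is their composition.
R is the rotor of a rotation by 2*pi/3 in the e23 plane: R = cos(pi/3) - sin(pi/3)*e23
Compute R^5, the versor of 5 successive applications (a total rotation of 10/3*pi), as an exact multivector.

Half-angle bookkeeping: 5 applications in e23 add up to rotor phase 5*pi/3 = 5*pi/3, so R^5 = cos(5*pi/3) - sin(5*pi/3)*e23.
cos(5*pi/3) = 1/2 and sin(5*pi/3) = -sqrt(3)/2, so R^5 = 1/2 + sqrt(3)/2*e23. The net rotation is 4/3*pi (after discarding 1 full turn, each of which contributes a factor -1 to the rotor); the rotor keeps the half-angle phase exactly.
Answer: 1/2 + sqrt(3)/2*e23


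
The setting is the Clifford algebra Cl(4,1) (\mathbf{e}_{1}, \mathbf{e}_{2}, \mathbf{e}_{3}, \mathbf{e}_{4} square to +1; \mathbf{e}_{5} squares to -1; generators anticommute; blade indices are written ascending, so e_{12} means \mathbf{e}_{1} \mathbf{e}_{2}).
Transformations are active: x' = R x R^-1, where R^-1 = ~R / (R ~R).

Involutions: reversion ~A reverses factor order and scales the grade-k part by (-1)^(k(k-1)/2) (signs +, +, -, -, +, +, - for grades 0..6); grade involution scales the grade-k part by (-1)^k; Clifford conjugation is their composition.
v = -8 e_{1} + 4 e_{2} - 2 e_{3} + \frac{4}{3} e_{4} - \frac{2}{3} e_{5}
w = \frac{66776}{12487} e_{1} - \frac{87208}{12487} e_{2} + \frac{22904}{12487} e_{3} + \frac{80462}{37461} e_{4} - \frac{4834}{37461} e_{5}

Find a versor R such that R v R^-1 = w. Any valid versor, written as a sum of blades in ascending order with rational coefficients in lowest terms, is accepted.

The midline construction: v and w both square to \frac{256}{3}, so reflecting in their sum -\frac{33120}{12487} e_{1} - \frac{37260}{12487} e_{2} - \frac{2070}{12487} e_{3} + \frac{43470}{12487} e_{4} - \frac{9936}{12487} e_{5} exchanges them.
Answer: -\frac{33120}{12487} e_{1} - \frac{37260}{12487} e_{2} - \frac{2070}{12487} e_{3} + \frac{43470}{12487} e_{4} - \frac{9936}{12487} e_{5}


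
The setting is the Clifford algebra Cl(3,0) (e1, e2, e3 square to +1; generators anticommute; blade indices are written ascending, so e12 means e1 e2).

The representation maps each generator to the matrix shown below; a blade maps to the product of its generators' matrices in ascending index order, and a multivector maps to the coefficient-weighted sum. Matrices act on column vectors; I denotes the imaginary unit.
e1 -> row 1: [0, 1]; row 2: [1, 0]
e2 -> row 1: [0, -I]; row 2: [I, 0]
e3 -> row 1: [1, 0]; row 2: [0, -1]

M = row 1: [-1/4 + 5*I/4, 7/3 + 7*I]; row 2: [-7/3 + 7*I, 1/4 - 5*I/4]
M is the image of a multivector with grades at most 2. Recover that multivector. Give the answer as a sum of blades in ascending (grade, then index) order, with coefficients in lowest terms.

Method: 1, rho(e1), rho(e2), rho(e3) form a trace-orthogonal basis of the 2x2 complex matrices (tr(X Y) = 2 if X = Y, else 0), so M = m0*1 + m1*rho(e1) + m2*rho(e2) + m3*rho(e3) with m0 = tr(M)/2 = 0, m1 = tr(M rho(e1))/2 = 7*I, m2 = tr(M rho(e2))/2 = 7*I/3, m3 = tr(M rho(e3))/2 = -1/4 + 5*I/4.
Multiplying table entries, the bivector images are rho(e12) = I*rho(e3), rho(e13) = -I*rho(e2), rho(e23) = I*rho(e1); with real blade coefficients the real parts of m0..m3 are the coefficients of 1, e1, e2, e3 and the imaginary parts give the bivectors (e23: Im m1, e13: -Im m2, e12: Im m3).
Answer: -1/4*e3 + 5/4*e12 - 7/3*e13 + 7*e23


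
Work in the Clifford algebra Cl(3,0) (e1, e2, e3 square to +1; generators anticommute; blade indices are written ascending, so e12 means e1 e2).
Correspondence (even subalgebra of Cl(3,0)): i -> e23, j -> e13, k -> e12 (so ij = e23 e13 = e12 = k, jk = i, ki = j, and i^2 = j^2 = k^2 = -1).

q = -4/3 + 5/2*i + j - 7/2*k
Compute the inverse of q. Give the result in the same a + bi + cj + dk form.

In blades: q = -4/3 - 7/2*e12 + e13 + 5/2*e23.
With qbar = -4/3 + 7/2*e12 - e13 - 5/2*e23 (scalar fixed, mapped units negated), q qbar = 383/18 (the sum of squared coefficients), so q^-1 = qbar / (383/18) = -24/383 + 63/383*e12 - 18/383*e13 - 45/383*e23; translating back:
Answer: -24/383 - 45/383*i - 18/383*j + 63/383*k


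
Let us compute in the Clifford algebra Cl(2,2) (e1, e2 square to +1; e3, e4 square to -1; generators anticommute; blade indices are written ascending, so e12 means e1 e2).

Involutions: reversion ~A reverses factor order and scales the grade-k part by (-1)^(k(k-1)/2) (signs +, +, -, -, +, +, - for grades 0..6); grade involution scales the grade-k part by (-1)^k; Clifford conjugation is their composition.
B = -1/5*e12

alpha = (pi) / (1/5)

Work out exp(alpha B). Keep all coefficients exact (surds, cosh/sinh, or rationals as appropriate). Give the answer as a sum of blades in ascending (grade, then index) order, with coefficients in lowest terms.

B^2 = (-1/5)^2*(e12)^2 = 1/25*(-1) = -1/25 (a basis 2-blade squares to minus the product of its generators' squares).
B^2 = -1/25 — circular case — the even/odd split gives cos and sin: l = 1/5, alpha*l = pi, so exp(alpha B) = cos(pi) + (sin(pi)/(1/5))*B = -1 + (0)*B.
Answer: -1
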